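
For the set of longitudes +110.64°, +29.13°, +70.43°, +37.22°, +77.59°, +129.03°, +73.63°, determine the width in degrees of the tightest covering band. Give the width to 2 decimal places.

99.90°

Sort the longitudes: +29.13°, +37.22°, +70.43°, +73.63°, +77.59°, +110.64°, +129.03°.
Eastward gaps between consecutive values (wrapping around): 8.09°, 33.21°, 3.20°, 3.96°, 33.05°, 18.39°, 260.10°.
Largest gap = 260.10° ⇒ minimal covering band is its complement: 360° − 260.10° = 99.90°.
Band runs from +29.13° eastward to +129.03°.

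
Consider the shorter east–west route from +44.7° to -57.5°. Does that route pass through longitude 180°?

No

Signed shortest Δλ = ((-57.5 − 44.7 + 180) mod 360) − 180 = -102.2°.
Going west by 102.2° from +44.7° reaches -57.5° without touching 180°.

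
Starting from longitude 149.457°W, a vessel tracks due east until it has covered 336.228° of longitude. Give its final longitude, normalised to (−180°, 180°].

Start at -149.457°; shift +336.228° → +186.771°.
+186.771° lies outside (−180°, 180°]; subtract 360° → -173.229°.

173.229°W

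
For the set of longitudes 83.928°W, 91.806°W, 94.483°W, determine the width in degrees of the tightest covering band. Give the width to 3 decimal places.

Sort the longitudes: -94.483°, -91.806°, -83.928°.
Eastward gaps between consecutive values (wrapping around): 2.677°, 7.878°, 349.445°.
Largest gap = 349.445° ⇒ minimal covering band is its complement: 360° − 349.445° = 10.555°.
Band runs from -94.483° eastward to -83.928°.

10.555°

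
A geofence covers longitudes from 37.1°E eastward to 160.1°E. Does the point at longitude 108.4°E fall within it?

Yes

Band width going east from +37.1° to +160.1°: ((160.1 − 37.1) mod 360) = 123.0°.
Offset of +108.4° east of the west edge: ((108.4 − 37.1) mod 360) = 71.3°.
71.3° ≤ 123.0° ⇒ inside.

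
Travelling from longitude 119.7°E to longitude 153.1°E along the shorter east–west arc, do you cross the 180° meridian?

No

Signed shortest Δλ = ((153.1 − 119.7 + 180) mod 360) − 180 = 33.4°.
Going east by 33.4° from +119.7° reaches +153.1° without touching 180°.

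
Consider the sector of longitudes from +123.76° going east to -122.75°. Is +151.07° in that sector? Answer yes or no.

Yes

Band width going east from +123.76° to -122.75°: ((-122.75 − 123.76) mod 360) = 113.49°.
Offset of +151.07° east of the west edge: ((151.07 − 123.76) mod 360) = 27.31°.
27.31° ≤ 113.49° ⇒ inside.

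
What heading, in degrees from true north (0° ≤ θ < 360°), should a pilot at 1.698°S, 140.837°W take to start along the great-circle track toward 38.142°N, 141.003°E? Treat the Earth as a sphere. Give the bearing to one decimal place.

308.9°

Δλ = 141.003 − -140.837 = 281.840°; wrapped into (−180°, 180°]: -78.160°.
θ = atan2( sin Δλ · cos φ₂ , cos φ₁ · sin φ₂ − sin φ₁ · cos φ₂ · cos Δλ )
  = atan2(-0.76975, 0.62212) = -51.054° → normalised to [0°, 360°): 308.946°.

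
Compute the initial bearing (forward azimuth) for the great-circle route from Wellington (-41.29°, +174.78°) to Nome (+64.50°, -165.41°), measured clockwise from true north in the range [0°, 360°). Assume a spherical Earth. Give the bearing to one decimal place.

8.8°

Δλ = -165.41 − 174.78 = -340.19°; wrapped into (−180°, 180°]: 19.81°.
θ = atan2( sin Δλ · cos φ₂ , cos φ₁ · sin φ₂ − sin φ₁ · cos φ₂ · cos Δλ )
  = atan2(0.14590, 0.94545) = 8.773° → normalised to [0°, 360°): 8.773°.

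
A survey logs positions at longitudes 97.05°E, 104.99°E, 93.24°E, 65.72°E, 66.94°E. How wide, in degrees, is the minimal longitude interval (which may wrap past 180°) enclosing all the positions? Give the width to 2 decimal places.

39.27°

Sort the longitudes: +65.72°, +66.94°, +93.24°, +97.05°, +104.99°.
Eastward gaps between consecutive values (wrapping around): 1.22°, 26.30°, 3.81°, 7.94°, 320.73°.
Largest gap = 320.73° ⇒ minimal covering band is its complement: 360° − 320.73° = 39.27°.
Band runs from +65.72° eastward to +104.99°.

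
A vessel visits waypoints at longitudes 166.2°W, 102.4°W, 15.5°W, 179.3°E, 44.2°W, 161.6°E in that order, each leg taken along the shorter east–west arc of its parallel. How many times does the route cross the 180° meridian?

3

Leg 1: -166.2° → -102.4°, shortest Δλ = 63.8° (east) — does not cross 180°.
Leg 2: -102.4° → -15.5°, shortest Δλ = 86.9° (east) — does not cross 180°.
Leg 3: -15.5° → +179.3°, shortest Δλ = -165.2° (west) — crosses 180°.
Leg 4: +179.3° → -44.2°, shortest Δλ = 136.5° (east) — crosses 180°.
Leg 5: -44.2° → +161.6°, shortest Δλ = -154.2° (west) — crosses 180°.
Total crossings: 3.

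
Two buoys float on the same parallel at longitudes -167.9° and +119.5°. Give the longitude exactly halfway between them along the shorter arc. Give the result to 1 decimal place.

+155.8°

Signed shortest Δλ from -167.9° to +119.5° is -72.6°.
Midpoint longitude = -167.9° + (-72.6°)/2 = -167.9° − 36.3° = -204.2°.
Normalise into (−180°, 180°]: +155.8°.
(The naïve average (-167.9 + +119.5)/2 = -24.2° is on the wrong side of the globe.)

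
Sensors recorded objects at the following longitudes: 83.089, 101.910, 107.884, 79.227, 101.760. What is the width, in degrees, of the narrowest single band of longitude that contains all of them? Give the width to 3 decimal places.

28.657°

Sort the longitudes: +79.227°, +83.089°, +101.760°, +101.910°, +107.884°.
Eastward gaps between consecutive values (wrapping around): 3.862°, 18.671°, 0.150°, 5.974°, 331.343°.
Largest gap = 331.343° ⇒ minimal covering band is its complement: 360° − 331.343° = 28.657°.
Band runs from +79.227° eastward to +107.884°.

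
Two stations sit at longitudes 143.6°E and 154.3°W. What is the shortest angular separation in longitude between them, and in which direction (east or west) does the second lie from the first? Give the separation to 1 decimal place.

62.1° east

Raw difference: -154.3 − 143.6 = -297.9°.
Normalise into (−180°, 180°]: -297.9° + 360° = 62.1°.
Positive ⇒ the second point lies to the east; separation 62.1°.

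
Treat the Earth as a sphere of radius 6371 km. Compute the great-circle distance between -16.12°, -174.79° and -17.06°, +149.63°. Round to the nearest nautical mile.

Δλ = 149.63 − -174.79 = 324.42°; wrapped into (−180°, 180°]: -35.58°.
Δφ = -17.06 − -16.12 = -0.94°.
a = sin²(Δφ/2) + cos φ₁ · cos φ₂ · sin²(Δλ/2) = 0.085799.
c = 2·atan2(√a, √(1−a)) = 0.59455 rad → d = 6371·c ≈ 3787.87 km ≈ 2045.28 nmi.

2045 nmi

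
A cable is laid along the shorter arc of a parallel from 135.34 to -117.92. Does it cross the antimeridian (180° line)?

Naïve |-117.92 − 135.34| = 253.26° > 180°, so the shorter arc goes the other way round — across 180°.
Signed shortest Δλ = ((-117.92 − 135.34 + 180) mod 360) − 180 = 106.74°.
Going east by 106.74° from +135.34° passes through 180° before reaching -117.92°.

Yes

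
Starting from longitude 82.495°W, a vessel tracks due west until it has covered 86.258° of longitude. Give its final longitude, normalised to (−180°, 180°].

Start at -82.495°; shift −86.258° → -168.753°.
-168.753° already lies in (−180°, 180°].

168.753°W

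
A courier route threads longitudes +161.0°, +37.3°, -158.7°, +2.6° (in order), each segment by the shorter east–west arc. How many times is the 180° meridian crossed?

1

Leg 1: +161.0° → +37.3°, shortest Δλ = -123.7° (west) — does not cross 180°.
Leg 2: +37.3° → -158.7°, shortest Δλ = 164.0° (east) — crosses 180°.
Leg 3: -158.7° → +2.6°, shortest Δλ = 161.3° (east) — does not cross 180°.
Total crossings: 1.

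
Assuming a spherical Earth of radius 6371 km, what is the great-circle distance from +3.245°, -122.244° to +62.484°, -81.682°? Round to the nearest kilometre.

7381 km

Δλ = -81.682 − -122.244 = 40.562°.
Δφ = 62.484 − 3.245 = 59.239°.
a = sin²(Δφ/2) + cos φ₁ · cos φ₂ · sin²(Δλ/2) = 0.299690.
c = 2·atan2(√a, √(1−a)) = 1.15860 rad → d = 6371·c ≈ 7381.46 km.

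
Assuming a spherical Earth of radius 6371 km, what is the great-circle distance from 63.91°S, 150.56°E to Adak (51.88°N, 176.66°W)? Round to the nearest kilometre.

13185 km

Δλ = -176.66 − 150.56 = -327.22°; wrapped into (−180°, 180°]: 32.78°.
Δφ = 51.88 − -63.91 = 115.79°.
a = sin²(Δφ/2) + cos φ₁ · cos φ₂ · sin²(Δλ/2) = 0.739153.
c = 2·atan2(√a, √(1−a)) = 2.06952 rad → d = 6371·c ≈ 13184.92 km.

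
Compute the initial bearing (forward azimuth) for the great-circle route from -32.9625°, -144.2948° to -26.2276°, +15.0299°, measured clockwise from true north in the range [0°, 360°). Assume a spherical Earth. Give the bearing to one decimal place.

159.1°

Δλ = 15.0299 − -144.2948 = 159.3247°.
θ = atan2( sin Δλ · cos φ₂ , cos φ₁ · sin φ₂ − sin φ₁ · cos φ₂ · cos Δλ )
  = atan2(0.31672, -0.82744) = 159.054° → normalised to [0°, 360°): 159.054°.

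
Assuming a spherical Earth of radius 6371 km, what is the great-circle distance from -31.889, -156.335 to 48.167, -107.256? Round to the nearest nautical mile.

Δλ = -107.256 − -156.335 = 49.079°.
Δφ = 48.167 − -31.889 = 80.056°.
a = sin²(Δφ/2) + cos φ₁ · cos φ₂ · sin²(Δλ/2) = 0.511339.
c = 2·atan2(√a, √(1−a)) = 1.59348 rad → d = 6371·c ≈ 10152.03 km ≈ 5481.66 nmi.

5482 nmi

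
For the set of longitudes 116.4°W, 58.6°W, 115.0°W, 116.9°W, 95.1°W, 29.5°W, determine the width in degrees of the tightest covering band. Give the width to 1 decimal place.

87.4°

Sort the longitudes: -116.9°, -116.4°, -115.0°, -95.1°, -58.6°, -29.5°.
Eastward gaps between consecutive values (wrapping around): 0.5°, 1.4°, 19.9°, 36.5°, 29.1°, 272.6°.
Largest gap = 272.6° ⇒ minimal covering band is its complement: 360° − 272.6° = 87.4°.
Band runs from -116.9° eastward to -29.5°.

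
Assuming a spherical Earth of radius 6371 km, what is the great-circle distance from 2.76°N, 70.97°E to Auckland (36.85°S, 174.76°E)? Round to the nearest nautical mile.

Δλ = 174.76 − 70.97 = 103.79°.
Δφ = -36.85 − 2.76 = -39.61°.
a = sin²(Δφ/2) + cos φ₁ · cos φ₂ · sin²(Δλ/2) = 0.609699.
c = 2·atan2(√a, √(1−a)) = 1.79199 rad → d = 6371·c ≈ 11416.79 km ≈ 6164.57 nmi.

6165 nmi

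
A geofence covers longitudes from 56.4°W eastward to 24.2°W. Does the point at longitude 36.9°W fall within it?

Yes

Band width going east from -56.4° to -24.2°: ((-24.2 − -56.4) mod 360) = 32.2°.
Offset of -36.9° east of the west edge: ((-36.9 − -56.4) mod 360) = 19.5°.
19.5° ≤ 32.2° ⇒ inside.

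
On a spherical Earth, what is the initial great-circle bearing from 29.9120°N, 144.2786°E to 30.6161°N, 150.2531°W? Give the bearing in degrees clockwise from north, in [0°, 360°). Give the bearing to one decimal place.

71.4°

Δλ = -150.2531 − 144.2786 = -294.5317°; wrapped into (−180°, 180°]: 65.4683°.
θ = atan2( sin Δλ · cos φ₂ , cos φ₁ · sin φ₂ − sin φ₁ · cos φ₂ · cos Δλ )
  = atan2(0.78291, 0.26326) = 71.414° → normalised to [0°, 360°): 71.414°.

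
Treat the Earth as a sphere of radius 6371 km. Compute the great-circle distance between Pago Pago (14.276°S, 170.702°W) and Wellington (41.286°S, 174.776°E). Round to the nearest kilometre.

Δλ = 174.776 − -170.702 = 345.478°; wrapped into (−180°, 180°]: -14.522°.
Δφ = -41.286 − -14.276 = -27.010°.
a = sin²(Δφ/2) + cos φ₁ · cos φ₂ · sin²(Δλ/2) = 0.066169.
c = 2·atan2(√a, √(1−a)) = 0.52032 rad → d = 6371·c ≈ 3314.94 km.

3315 km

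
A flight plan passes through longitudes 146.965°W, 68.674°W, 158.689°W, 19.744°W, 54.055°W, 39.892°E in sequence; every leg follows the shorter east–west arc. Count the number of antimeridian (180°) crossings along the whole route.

Leg 1: -146.965° → -68.674°, shortest Δλ = 78.291° (east) — does not cross 180°.
Leg 2: -68.674° → -158.689°, shortest Δλ = -90.015° (west) — does not cross 180°.
Leg 3: -158.689° → -19.744°, shortest Δλ = 138.945° (east) — does not cross 180°.
Leg 4: -19.744° → -54.055°, shortest Δλ = -34.311° (west) — does not cross 180°.
Leg 5: -54.055° → +39.892°, shortest Δλ = 93.947° (east) — does not cross 180°.
Total crossings: 0.

0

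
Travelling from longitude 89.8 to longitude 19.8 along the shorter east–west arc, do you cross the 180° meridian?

No

Signed shortest Δλ = ((19.8 − 89.8 + 180) mod 360) − 180 = -70.0°.
Going west by 70.0° from +89.8° reaches +19.8° without touching 180°.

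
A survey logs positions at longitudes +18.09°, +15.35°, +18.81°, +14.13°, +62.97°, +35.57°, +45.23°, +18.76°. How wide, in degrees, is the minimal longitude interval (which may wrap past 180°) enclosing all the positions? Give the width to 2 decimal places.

Sort the longitudes: +14.13°, +15.35°, +18.09°, +18.76°, +18.81°, +35.57°, +45.23°, +62.97°.
Eastward gaps between consecutive values (wrapping around): 1.22°, 2.74°, 0.67°, 0.05°, 16.76°, 9.66°, 17.74°, 311.16°.
Largest gap = 311.16° ⇒ minimal covering band is its complement: 360° − 311.16° = 48.84°.
Band runs from +14.13° eastward to +62.97°.

48.84°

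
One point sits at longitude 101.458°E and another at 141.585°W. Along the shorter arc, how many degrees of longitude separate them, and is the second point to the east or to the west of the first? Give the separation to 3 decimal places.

116.957° east

Raw difference: -141.585 − 101.458 = -243.043°.
Normalise into (−180°, 180°]: -243.043° + 360° = 116.957°.
Positive ⇒ the second point lies to the east; separation 116.957°.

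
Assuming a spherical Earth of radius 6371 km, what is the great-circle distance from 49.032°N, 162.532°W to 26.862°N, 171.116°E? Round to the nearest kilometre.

3345 km

Δλ = 171.116 − -162.532 = 333.648°; wrapped into (−180°, 180°]: -26.352°.
Δφ = 26.862 − 49.032 = -22.170°.
a = sin²(Δφ/2) + cos φ₁ · cos φ₂ · sin²(Δλ/2) = 0.067356.
c = 2·atan2(√a, √(1−a)) = 0.52507 rad → d = 6371·c ≈ 3345.22 km.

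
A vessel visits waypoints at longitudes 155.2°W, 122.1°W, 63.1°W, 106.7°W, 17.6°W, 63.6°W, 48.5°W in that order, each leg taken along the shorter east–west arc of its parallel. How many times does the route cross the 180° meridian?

0

Leg 1: -155.2° → -122.1°, shortest Δλ = 33.1° (east) — does not cross 180°.
Leg 2: -122.1° → -63.1°, shortest Δλ = 59.0° (east) — does not cross 180°.
Leg 3: -63.1° → -106.7°, shortest Δλ = -43.6° (west) — does not cross 180°.
Leg 4: -106.7° → -17.6°, shortest Δλ = 89.1° (east) — does not cross 180°.
Leg 5: -17.6° → -63.6°, shortest Δλ = -46.0° (west) — does not cross 180°.
Leg 6: -63.6° → -48.5°, shortest Δλ = 15.1° (east) — does not cross 180°.
Total crossings: 0.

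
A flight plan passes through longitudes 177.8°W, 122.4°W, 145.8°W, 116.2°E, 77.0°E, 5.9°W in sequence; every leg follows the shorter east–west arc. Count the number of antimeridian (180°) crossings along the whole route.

Leg 1: -177.8° → -122.4°, shortest Δλ = 55.4° (east) — does not cross 180°.
Leg 2: -122.4° → -145.8°, shortest Δλ = -23.4° (west) — does not cross 180°.
Leg 3: -145.8° → +116.2°, shortest Δλ = -98.0° (west) — crosses 180°.
Leg 4: +116.2° → +77.0°, shortest Δλ = -39.2° (west) — does not cross 180°.
Leg 5: +77.0° → -5.9°, shortest Δλ = -82.9° (west) — does not cross 180°.
Total crossings: 1.

1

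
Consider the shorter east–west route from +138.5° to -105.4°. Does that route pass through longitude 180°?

Yes

Naïve |-105.4 − 138.5| = 243.9° > 180°, so the shorter arc goes the other way round — across 180°.
Signed shortest Δλ = ((-105.4 − 138.5 + 180) mod 360) − 180 = 116.1°.
Going east by 116.1° from +138.5° passes through 180° before reaching -105.4°.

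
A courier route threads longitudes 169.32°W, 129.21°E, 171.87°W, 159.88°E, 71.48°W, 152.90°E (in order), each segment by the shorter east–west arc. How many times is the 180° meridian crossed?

Leg 1: -169.32° → +129.21°, shortest Δλ = -61.47° (west) — crosses 180°.
Leg 2: +129.21° → -171.87°, shortest Δλ = 58.92° (east) — crosses 180°.
Leg 3: -171.87° → +159.88°, shortest Δλ = -28.25° (west) — crosses 180°.
Leg 4: +159.88° → -71.48°, shortest Δλ = 128.64° (east) — crosses 180°.
Leg 5: -71.48° → +152.90°, shortest Δλ = -135.62° (west) — crosses 180°.
Total crossings: 5.

5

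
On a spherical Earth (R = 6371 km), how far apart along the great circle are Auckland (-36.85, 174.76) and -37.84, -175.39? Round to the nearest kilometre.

877 km

Δλ = -175.39 − 174.76 = -350.15°; wrapped into (−180°, 180°]: 9.85°.
Δφ = -37.84 − -36.85 = -0.99°.
a = sin²(Δφ/2) + cos φ₁ · cos φ₂ · sin²(Δλ/2) = 0.004732.
c = 2·atan2(√a, √(1−a)) = 0.13769 rad → d = 6371·c ≈ 877.25 km.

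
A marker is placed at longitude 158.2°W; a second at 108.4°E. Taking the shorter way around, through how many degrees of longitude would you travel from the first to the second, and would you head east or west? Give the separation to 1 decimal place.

93.4° west

Raw difference: 108.4 − -158.2 = 266.6°.
Normalise into (−180°, 180°]: 266.6° − 360° = -93.4°.
Negative ⇒ the second point lies to the west; separation 93.4°.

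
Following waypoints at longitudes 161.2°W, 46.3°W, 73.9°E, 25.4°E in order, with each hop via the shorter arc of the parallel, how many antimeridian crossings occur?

Leg 1: -161.2° → -46.3°, shortest Δλ = 114.9° (east) — does not cross 180°.
Leg 2: -46.3° → +73.9°, shortest Δλ = 120.2° (east) — does not cross 180°.
Leg 3: +73.9° → +25.4°, shortest Δλ = -48.5° (west) — does not cross 180°.
Total crossings: 0.

0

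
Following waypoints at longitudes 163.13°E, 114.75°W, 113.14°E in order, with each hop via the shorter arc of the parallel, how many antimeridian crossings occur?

Leg 1: +163.13° → -114.75°, shortest Δλ = 82.12° (east) — crosses 180°.
Leg 2: -114.75° → +113.14°, shortest Δλ = -132.11° (west) — crosses 180°.
Total crossings: 2.

2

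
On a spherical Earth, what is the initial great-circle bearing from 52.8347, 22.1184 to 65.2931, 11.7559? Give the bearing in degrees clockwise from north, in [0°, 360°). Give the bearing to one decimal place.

341.2°

Δλ = 11.7559 − 22.1184 = -10.3625°.
θ = atan2( sin Δλ · cos φ₂ , cos φ₁ · sin φ₂ − sin φ₁ · cos φ₂ · cos Δλ )
  = atan2(-0.07518, 0.22116) = -18.775° → normalised to [0°, 360°): 341.225°.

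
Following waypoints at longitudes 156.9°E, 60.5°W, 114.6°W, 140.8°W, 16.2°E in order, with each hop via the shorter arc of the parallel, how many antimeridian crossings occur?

Leg 1: +156.9° → -60.5°, shortest Δλ = 142.6° (east) — crosses 180°.
Leg 2: -60.5° → -114.6°, shortest Δλ = -54.1° (west) — does not cross 180°.
Leg 3: -114.6° → -140.8°, shortest Δλ = -26.2° (west) — does not cross 180°.
Leg 4: -140.8° → +16.2°, shortest Δλ = 157.0° (east) — does not cross 180°.
Total crossings: 1.

1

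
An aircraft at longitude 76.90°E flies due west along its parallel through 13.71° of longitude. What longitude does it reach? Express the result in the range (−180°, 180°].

63.19°E

Start at +76.90°; shift −13.71° → +63.19°.
+63.19° already lies in (−180°, 180°].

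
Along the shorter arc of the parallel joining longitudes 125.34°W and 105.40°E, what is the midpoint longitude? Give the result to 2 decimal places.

Signed shortest Δλ from -125.34° to +105.40° is -129.26°.
Midpoint longitude = -125.34° + (-129.26°)/2 = -125.34° − 64.63° = -189.97°.
Normalise into (−180°, 180°]: +170.03°.
(The naïve average (-125.34 + +105.40)/2 = -9.97° is on the wrong side of the globe.)

170.03°E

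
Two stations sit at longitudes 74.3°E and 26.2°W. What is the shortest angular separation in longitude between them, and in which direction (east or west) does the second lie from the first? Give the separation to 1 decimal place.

100.5° west

Raw difference: -26.2 − 74.3 = -100.5°.
Normalise into (−180°, 180°]: -100.5° stays -100.5°.
Negative ⇒ the second point lies to the west; separation 100.5°.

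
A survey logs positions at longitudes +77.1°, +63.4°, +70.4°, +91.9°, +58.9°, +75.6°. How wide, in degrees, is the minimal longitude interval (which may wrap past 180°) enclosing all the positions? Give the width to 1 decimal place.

Sort the longitudes: +58.9°, +63.4°, +70.4°, +75.6°, +77.1°, +91.9°.
Eastward gaps between consecutive values (wrapping around): 4.5°, 7.0°, 5.2°, 1.5°, 14.8°, 327.0°.
Largest gap = 327.0° ⇒ minimal covering band is its complement: 360° − 327.0° = 33.0°.
Band runs from +58.9° eastward to +91.9°.

33.0°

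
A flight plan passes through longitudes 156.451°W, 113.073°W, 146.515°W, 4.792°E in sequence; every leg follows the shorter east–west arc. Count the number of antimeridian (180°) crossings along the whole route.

0

Leg 1: -156.451° → -113.073°, shortest Δλ = 43.378° (east) — does not cross 180°.
Leg 2: -113.073° → -146.515°, shortest Δλ = -33.442° (west) — does not cross 180°.
Leg 3: -146.515° → +4.792°, shortest Δλ = 151.307° (east) — does not cross 180°.
Total crossings: 0.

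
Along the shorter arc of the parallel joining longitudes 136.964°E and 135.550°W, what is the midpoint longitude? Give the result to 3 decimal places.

179.293°W

Signed shortest Δλ from +136.964° to -135.550° is +87.486°.
Midpoint longitude = +136.964° + (+87.486°)/2 = +136.964° + 43.743° = +180.707°.
Normalise into (−180°, 180°]: -179.293°.
(The naïve average (+136.964 + -135.550)/2 = 0.707° is on the wrong side of the globe.)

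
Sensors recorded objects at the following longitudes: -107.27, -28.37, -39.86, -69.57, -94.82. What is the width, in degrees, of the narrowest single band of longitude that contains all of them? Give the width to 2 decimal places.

78.90°

Sort the longitudes: -107.27°, -94.82°, -69.57°, -39.86°, -28.37°.
Eastward gaps between consecutive values (wrapping around): 12.45°, 25.25°, 29.71°, 11.49°, 281.10°.
Largest gap = 281.10° ⇒ minimal covering band is its complement: 360° − 281.10° = 78.90°.
Band runs from -107.27° eastward to -28.37°.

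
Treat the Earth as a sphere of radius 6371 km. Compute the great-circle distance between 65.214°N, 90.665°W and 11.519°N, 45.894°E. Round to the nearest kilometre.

Δλ = 45.894 − -90.665 = 136.559°.
Δφ = 11.519 − 65.214 = -53.695°.
a = sin²(Δφ/2) + cos φ₁ · cos φ₂ · sin²(Δλ/2) = 0.558484.
c = 2·atan2(√a, √(1−a)) = 1.68803 rad → d = 6371·c ≈ 10754.45 km.

10754 km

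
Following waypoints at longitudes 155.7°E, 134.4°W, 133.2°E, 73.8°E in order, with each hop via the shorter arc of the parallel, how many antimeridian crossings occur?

Leg 1: +155.7° → -134.4°, shortest Δλ = 69.9° (east) — crosses 180°.
Leg 2: -134.4° → +133.2°, shortest Δλ = -92.4° (west) — crosses 180°.
Leg 3: +133.2° → +73.8°, shortest Δλ = -59.4° (west) — does not cross 180°.
Total crossings: 2.

2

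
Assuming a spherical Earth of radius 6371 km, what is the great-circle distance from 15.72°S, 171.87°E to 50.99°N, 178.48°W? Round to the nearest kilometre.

7477 km

Δλ = -178.48 − 171.87 = -350.35°; wrapped into (−180°, 180°]: 9.65°.
Δφ = 50.99 − -15.72 = 66.71°.
a = sin²(Δφ/2) + cos φ₁ · cos φ₂ · sin²(Δλ/2) = 0.306594.
c = 2·atan2(√a, √(1−a)) = 1.17362 rad → d = 6371·c ≈ 7477.16 km.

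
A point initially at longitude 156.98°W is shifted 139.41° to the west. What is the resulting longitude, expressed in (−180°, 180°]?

Start at -156.98°; shift −139.41° → -296.39°.
-296.39° lies outside (−180°, 180°]; add 360° → +63.61°.

63.61°E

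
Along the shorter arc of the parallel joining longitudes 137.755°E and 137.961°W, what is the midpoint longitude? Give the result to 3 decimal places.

Signed shortest Δλ from +137.755° to -137.961° is +84.284°.
Midpoint longitude = +137.755° + (+84.284°)/2 = +137.755° + 42.142° = +179.897°.
(The naïve average (+137.755 + -137.961)/2 = -0.103° is on the wrong side of the globe.)

179.897°E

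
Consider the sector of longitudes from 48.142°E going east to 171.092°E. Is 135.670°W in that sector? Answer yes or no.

Band width going east from +48.142° to +171.092°: ((171.092 − 48.142) mod 360) = 122.950°.
Offset of -135.670° east of the west edge: ((-135.670 − 48.142) mod 360) = 176.188°.
176.188° > 122.950° ⇒ outside.

No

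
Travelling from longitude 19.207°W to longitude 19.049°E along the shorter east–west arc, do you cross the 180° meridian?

No

Signed shortest Δλ = ((19.049 − -19.207 + 180) mod 360) − 180 = 38.256°.
Going east by 38.256° from -19.207° reaches +19.049° without touching 180°.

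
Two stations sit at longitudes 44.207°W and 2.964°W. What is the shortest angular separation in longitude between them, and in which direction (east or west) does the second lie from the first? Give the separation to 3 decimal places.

41.243° east

Raw difference: -2.964 − -44.207 = 41.243°.
Normalise into (−180°, 180°]: 41.243° stays 41.243°.
Positive ⇒ the second point lies to the east; separation 41.243°.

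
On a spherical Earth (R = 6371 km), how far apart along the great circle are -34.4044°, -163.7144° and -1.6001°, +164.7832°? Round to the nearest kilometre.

4896 km

Δλ = 164.7832 − -163.7144 = 328.4976°; wrapped into (−180°, 180°]: -31.5024°.
Δφ = -1.6001 − -34.4044 = 32.8043°.
a = sin²(Δφ/2) + cos φ₁ · cos φ₂ · sin²(Δλ/2) = 0.140513.
c = 2·atan2(√a, √(1−a)) = 0.76847 rad → d = 6371·c ≈ 4895.94 km.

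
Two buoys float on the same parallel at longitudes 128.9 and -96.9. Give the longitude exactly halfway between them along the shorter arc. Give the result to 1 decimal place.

Signed shortest Δλ from +128.9° to -96.9° is +134.2°.
Midpoint longitude = +128.9° + (+134.2°)/2 = +128.9° + 67.1° = +196.0°.
Normalise into (−180°, 180°]: -164.0°.
(The naïve average (+128.9 + -96.9)/2 = 16.0° is on the wrong side of the globe.)

-164.0°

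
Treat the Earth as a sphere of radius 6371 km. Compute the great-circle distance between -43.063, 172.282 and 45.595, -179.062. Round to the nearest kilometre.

9895 km

Δλ = -179.062 − 172.282 = -351.344°; wrapped into (−180°, 180°]: 8.656°.
Δφ = 45.595 − -43.063 = 88.658°.
a = sin²(Δφ/2) + cos φ₁ · cos φ₂ · sin²(Δλ/2) = 0.491201.
c = 2·atan2(√a, √(1−a)) = 1.55320 rad → d = 6371·c ≈ 9895.43 km.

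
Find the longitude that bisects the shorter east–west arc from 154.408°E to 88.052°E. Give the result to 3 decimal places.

Signed shortest Δλ from +154.408° to +88.052° is -66.356°.
Midpoint longitude = +154.408° + (-66.356°)/2 = +154.408° − 33.178° = +121.230°.

121.230°E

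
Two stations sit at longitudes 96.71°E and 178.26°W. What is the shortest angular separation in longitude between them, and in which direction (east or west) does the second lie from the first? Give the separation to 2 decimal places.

Raw difference: -178.26 − 96.71 = -274.97°.
Normalise into (−180°, 180°]: -274.97° + 360° = 85.03°.
Positive ⇒ the second point lies to the east; separation 85.03°.

85.03° east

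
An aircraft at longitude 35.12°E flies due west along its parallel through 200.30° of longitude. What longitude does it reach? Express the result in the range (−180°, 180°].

Start at +35.12°; shift −200.30° → -165.18°.
-165.18° already lies in (−180°, 180°].

165.18°W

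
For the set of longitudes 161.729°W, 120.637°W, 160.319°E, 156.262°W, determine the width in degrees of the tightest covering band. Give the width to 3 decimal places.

Sort the longitudes: -161.729°, -156.262°, -120.637°, +160.319°.
Eastward gaps between consecutive values (wrapping around): 5.467°, 35.625°, 280.956°, 37.952°.
Largest gap = 280.956° ⇒ minimal covering band is its complement: 360° − 280.956° = 79.044°.
Band runs from +160.319° eastward to -120.637°, crossing the antimeridian.

79.044°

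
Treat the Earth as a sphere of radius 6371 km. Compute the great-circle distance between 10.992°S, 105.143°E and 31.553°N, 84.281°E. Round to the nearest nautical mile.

Δλ = 84.281 − 105.143 = -20.862°.
Δφ = 31.553 − -10.992 = 42.545°.
a = sin²(Δφ/2) + cos φ₁ · cos φ₂ · sin²(Δλ/2) = 0.159048.
c = 2·atan2(√a, √(1−a)) = 0.82043 rad → d = 6371·c ≈ 5226.98 km ≈ 2822.34 nmi.

2822 nmi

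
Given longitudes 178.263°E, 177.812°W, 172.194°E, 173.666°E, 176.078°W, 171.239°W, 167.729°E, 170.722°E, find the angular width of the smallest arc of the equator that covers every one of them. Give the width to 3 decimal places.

21.032°

Sort the longitudes: -177.812°, -176.078°, -171.239°, +167.729°, +170.722°, +172.194°, +173.666°, +178.263°.
Eastward gaps between consecutive values (wrapping around): 1.734°, 4.839°, 338.968°, 2.993°, 1.472°, 1.472°, 4.597°, 3.925°.
Largest gap = 338.968° ⇒ minimal covering band is its complement: 360° − 338.968° = 21.032°.
Band runs from +167.729° eastward to -171.239°, crossing the antimeridian.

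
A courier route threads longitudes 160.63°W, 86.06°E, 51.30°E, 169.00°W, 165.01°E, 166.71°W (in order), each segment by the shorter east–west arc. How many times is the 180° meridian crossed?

Leg 1: -160.63° → +86.06°, shortest Δλ = -113.31° (west) — crosses 180°.
Leg 2: +86.06° → +51.30°, shortest Δλ = -34.76° (west) — does not cross 180°.
Leg 3: +51.30° → -169.00°, shortest Δλ = 139.7° (east) — crosses 180°.
Leg 4: -169.00° → +165.01°, shortest Δλ = -25.99° (west) — crosses 180°.
Leg 5: +165.01° → -166.71°, shortest Δλ = 28.28° (east) — crosses 180°.
Total crossings: 4.

4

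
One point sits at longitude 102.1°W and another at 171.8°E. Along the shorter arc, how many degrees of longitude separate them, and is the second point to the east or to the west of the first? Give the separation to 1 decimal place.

86.1° west

Raw difference: 171.8 − -102.1 = 273.9°.
Normalise into (−180°, 180°]: 273.9° − 360° = -86.1°.
Negative ⇒ the second point lies to the west; separation 86.1°.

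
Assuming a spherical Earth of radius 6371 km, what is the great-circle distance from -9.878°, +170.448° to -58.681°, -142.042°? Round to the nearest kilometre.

6727 km

Δλ = -142.042 − 170.448 = -312.490°; wrapped into (−180°, 180°]: 47.510°.
Δφ = -58.681 − -9.878 = -48.803°.
a = sin²(Δφ/2) + cos φ₁ · cos φ₂ · sin²(Δλ/2) = 0.253772.
c = 2·atan2(√a, √(1−a)) = 1.05589 rad → d = 6371·c ≈ 6727.06 km.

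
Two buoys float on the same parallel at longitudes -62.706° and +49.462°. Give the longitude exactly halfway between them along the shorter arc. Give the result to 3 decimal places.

-6.622°

Signed shortest Δλ from -62.706° to +49.462° is +112.168°.
Midpoint longitude = -62.706° + (+112.168°)/2 = -62.706° + 56.084° = -6.622°.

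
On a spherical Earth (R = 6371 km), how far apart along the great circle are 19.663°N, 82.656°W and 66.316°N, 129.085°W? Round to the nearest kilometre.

Δλ = -129.085 − -82.656 = -46.429°.
Δφ = 66.316 − 19.663 = 46.653°.
a = sin²(Δφ/2) + cos φ₁ · cos φ₂ · sin²(Δλ/2) = 0.215565.
c = 2·atan2(√a, √(1−a)) = 0.96567 rad → d = 6371·c ≈ 6152.26 km.

6152 km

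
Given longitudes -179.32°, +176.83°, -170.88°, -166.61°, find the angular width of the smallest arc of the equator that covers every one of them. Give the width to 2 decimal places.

16.56°

Sort the longitudes: -179.32°, -170.88°, -166.61°, +176.83°.
Eastward gaps between consecutive values (wrapping around): 8.44°, 4.27°, 343.44°, 3.85°.
Largest gap = 343.44° ⇒ minimal covering band is its complement: 360° − 343.44° = 16.56°.
Band runs from +176.83° eastward to -166.61°, crossing the antimeridian.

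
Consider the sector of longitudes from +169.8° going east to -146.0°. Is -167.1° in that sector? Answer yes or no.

Yes

Band width going east from +169.8° to -146.0°: ((-146.0 − 169.8) mod 360) = 44.2°.
Offset of -167.1° east of the west edge: ((-167.1 − 169.8) mod 360) = 23.1°.
23.1° ≤ 44.2° ⇒ inside.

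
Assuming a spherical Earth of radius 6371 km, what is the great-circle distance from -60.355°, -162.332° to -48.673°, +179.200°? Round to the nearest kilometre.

Δλ = 179.200 − -162.332 = 341.532°; wrapped into (−180°, 180°]: -18.468°.
Δφ = -48.673 − -60.355 = 11.682°.
a = sin²(Δφ/2) + cos φ₁ · cos φ₂ · sin²(Δλ/2) = 0.018767.
c = 2·atan2(√a, √(1−a)) = 0.27485 rad → d = 6371·c ≈ 1751.08 km.

1751 km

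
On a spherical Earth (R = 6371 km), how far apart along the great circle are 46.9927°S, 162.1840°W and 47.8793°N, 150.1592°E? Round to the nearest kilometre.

Δλ = 150.1592 − -162.1840 = 312.3432°; wrapped into (−180°, 180°]: -47.6568°.
Δφ = 47.8793 − -46.9927 = 94.8720°.
a = sin²(Δφ/2) + cos φ₁ · cos φ₂ · sin²(Δλ/2) = 0.617132.
c = 2·atan2(√a, √(1−a)) = 1.80726 rad → d = 6371·c ≈ 11514.04 km.

11514 km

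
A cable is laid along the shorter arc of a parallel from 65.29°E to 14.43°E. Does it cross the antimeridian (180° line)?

Signed shortest Δλ = ((14.43 − 65.29 + 180) mod 360) − 180 = -50.86°.
Going west by 50.86° from +65.29° reaches +14.43° without touching 180°.

No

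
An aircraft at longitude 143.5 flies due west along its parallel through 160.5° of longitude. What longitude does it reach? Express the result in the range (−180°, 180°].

Start at +143.5°; shift −160.5° → -17.0°.
-17.0° already lies in (−180°, 180°].

-17.0°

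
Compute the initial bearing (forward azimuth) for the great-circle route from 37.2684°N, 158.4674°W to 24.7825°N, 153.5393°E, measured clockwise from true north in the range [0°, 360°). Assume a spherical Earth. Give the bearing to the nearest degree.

Δλ = 153.5393 − -158.4674 = 312.0067°; wrapped into (−180°, 180°]: -47.9933°.
θ = atan2( sin Δλ · cos φ₂ , cos φ₁ · sin φ₂ − sin φ₁ · cos φ₂ · cos Δλ )
  = atan2(-0.67463, -0.03434) = -92.914° → normalised to [0°, 360°): 267.086°.

267°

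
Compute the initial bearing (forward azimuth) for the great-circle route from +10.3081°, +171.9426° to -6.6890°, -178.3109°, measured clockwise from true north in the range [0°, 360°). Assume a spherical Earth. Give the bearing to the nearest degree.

150°

Δλ = -178.3109 − 171.9426 = -350.2535°; wrapped into (−180°, 180°]: 9.7465°.
θ = atan2( sin Δλ · cos φ₂ , cos φ₁ · sin φ₂ − sin φ₁ · cos φ₂ · cos Δλ )
  = atan2(0.16814, -0.28976) = 149.875° → normalised to [0°, 360°): 149.875°.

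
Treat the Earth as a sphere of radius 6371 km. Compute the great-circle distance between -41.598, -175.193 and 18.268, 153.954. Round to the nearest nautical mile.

3982 nmi

Δλ = 153.954 − -175.193 = 329.147°; wrapped into (−180°, 180°]: -30.853°.
Δφ = 18.268 − -41.598 = 59.866°.
a = sin²(Δφ/2) + cos φ₁ · cos φ₂ · sin²(Δλ/2) = 0.299235.
c = 2·atan2(√a, √(1−a)) = 1.15761 rad → d = 6371·c ≈ 7375.13 km ≈ 3982.25 nmi.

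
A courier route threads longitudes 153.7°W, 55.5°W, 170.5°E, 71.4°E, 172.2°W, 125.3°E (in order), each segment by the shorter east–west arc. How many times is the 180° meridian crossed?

3

Leg 1: -153.7° → -55.5°, shortest Δλ = 98.2° (east) — does not cross 180°.
Leg 2: -55.5° → +170.5°, shortest Δλ = -134.0° (west) — crosses 180°.
Leg 3: +170.5° → +71.4°, shortest Δλ = -99.1° (west) — does not cross 180°.
Leg 4: +71.4° → -172.2°, shortest Δλ = 116.4° (east) — crosses 180°.
Leg 5: -172.2° → +125.3°, shortest Δλ = -62.5° (west) — crosses 180°.
Total crossings: 3.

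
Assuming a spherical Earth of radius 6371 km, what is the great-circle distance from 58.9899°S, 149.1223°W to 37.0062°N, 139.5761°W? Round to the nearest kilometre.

10711 km

Δλ = -139.5761 − -149.1223 = 9.5462°.
Δφ = 37.0062 − -58.9899 = 95.9961°.
a = sin²(Δφ/2) + cos φ₁ · cos φ₂ · sin²(Δλ/2) = 0.555079.
c = 2·atan2(√a, √(1−a)) = 1.68118 rad → d = 6371·c ≈ 10710.79 km.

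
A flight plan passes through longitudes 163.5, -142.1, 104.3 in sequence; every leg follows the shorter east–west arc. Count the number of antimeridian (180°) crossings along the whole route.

2

Leg 1: +163.5° → -142.1°, shortest Δλ = 54.4° (east) — crosses 180°.
Leg 2: -142.1° → +104.3°, shortest Δλ = -113.6° (west) — crosses 180°.
Total crossings: 2.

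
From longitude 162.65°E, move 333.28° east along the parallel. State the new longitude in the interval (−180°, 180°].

135.93°E

Start at +162.65°; shift +333.28° → +495.93°.
+495.93° lies outside (−180°, 180°]; subtract 360° → +135.93°.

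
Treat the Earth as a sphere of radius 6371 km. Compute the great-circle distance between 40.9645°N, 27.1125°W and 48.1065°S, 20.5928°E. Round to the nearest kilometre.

Δλ = 20.5928 − -27.1125 = 47.7053°.
Δφ = -48.1065 − 40.9645 = -89.0710°.
a = sin²(Δφ/2) + cos φ₁ · cos φ₂ · sin²(Δλ/2) = 0.574349.
c = 2·atan2(√a, √(1−a)) = 1.72005 rad → d = 6371·c ≈ 10958.42 km.

10958 km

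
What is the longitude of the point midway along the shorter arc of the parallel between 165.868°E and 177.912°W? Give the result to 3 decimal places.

173.978°E

Signed shortest Δλ from +165.868° to -177.912° is +16.220°.
Midpoint longitude = +165.868° + (+16.220°)/2 = +165.868° + 8.110° = +173.978°.
(The naïve average (+165.868 + -177.912)/2 = -6.022° is on the wrong side of the globe.)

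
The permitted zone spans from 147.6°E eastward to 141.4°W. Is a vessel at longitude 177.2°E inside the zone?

Band width going east from +147.6° to -141.4°: ((-141.4 − 147.6) mod 360) = 71.0°.
Offset of +177.2° east of the west edge: ((177.2 − 147.6) mod 360) = 29.6°.
29.6° ≤ 71.0° ⇒ inside.

Yes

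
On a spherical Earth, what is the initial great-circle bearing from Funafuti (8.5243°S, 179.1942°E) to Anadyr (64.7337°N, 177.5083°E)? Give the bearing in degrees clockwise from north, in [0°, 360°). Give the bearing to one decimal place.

359.2°

Δλ = 177.5083 − 179.1942 = -1.6859°.
θ = atan2( sin Δλ · cos φ₂ , cos φ₁ · sin φ₂ − sin φ₁ · cos φ₂ · cos Δλ )
  = atan2(-0.01256, 0.95758) = -0.751° → normalised to [0°, 360°): 359.249°.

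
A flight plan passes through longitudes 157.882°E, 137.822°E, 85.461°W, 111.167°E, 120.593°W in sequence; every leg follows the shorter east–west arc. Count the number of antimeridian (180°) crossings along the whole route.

Leg 1: +157.882° → +137.822°, shortest Δλ = -20.06° (west) — does not cross 180°.
Leg 2: +137.822° → -85.461°, shortest Δλ = 136.717° (east) — crosses 180°.
Leg 3: -85.461° → +111.167°, shortest Δλ = -163.372° (west) — crosses 180°.
Leg 4: +111.167° → -120.593°, shortest Δλ = 128.24° (east) — crosses 180°.
Total crossings: 3.

3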